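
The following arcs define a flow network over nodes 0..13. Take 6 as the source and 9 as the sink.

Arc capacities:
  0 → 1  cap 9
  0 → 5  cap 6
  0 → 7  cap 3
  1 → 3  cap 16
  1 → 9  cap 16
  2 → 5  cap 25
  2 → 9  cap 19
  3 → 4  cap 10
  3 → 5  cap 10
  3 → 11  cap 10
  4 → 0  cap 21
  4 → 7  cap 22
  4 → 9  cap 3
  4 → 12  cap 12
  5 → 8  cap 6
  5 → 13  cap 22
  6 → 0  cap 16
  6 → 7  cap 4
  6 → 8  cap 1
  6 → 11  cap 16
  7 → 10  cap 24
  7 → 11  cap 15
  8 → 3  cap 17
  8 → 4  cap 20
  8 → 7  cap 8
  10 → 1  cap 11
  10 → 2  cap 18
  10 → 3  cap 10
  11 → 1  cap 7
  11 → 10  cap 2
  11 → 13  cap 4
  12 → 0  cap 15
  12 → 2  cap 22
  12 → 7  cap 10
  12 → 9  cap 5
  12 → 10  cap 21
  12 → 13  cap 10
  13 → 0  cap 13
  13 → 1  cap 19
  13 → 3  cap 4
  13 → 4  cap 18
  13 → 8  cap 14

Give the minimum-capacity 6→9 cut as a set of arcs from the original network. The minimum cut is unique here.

Min-cut arcs: {(6,0), (6,7), (6,8), (11,1), (11,10), (11,13)} (total capacity 34)

augment #1: 6→0→1→9 push 9
augment #2: 6→8→4→9 push 1
augment #3: 6→11→1→9 push 7
augment #4: 6→7→10→2→9 push 4
augment #5: 6→11→10→2→9 push 2
augment #6: 6→11→13→4→9 push 2
augment #7: 6→0→7→10→2→9 push 3
augment #8: 6→11→13→4→12→9 push 2
augment #9: 6→0→5→8→4→12→9 push 3
augment #10: 6→0→5→8→4→12→2→9 push 1
max flow = 34; residual-reachable set from 6 gives S-side
cut edges (S→T): {(6,0), (6,7), (6,8), (11,1), (11,10), (11,13)} total cap 34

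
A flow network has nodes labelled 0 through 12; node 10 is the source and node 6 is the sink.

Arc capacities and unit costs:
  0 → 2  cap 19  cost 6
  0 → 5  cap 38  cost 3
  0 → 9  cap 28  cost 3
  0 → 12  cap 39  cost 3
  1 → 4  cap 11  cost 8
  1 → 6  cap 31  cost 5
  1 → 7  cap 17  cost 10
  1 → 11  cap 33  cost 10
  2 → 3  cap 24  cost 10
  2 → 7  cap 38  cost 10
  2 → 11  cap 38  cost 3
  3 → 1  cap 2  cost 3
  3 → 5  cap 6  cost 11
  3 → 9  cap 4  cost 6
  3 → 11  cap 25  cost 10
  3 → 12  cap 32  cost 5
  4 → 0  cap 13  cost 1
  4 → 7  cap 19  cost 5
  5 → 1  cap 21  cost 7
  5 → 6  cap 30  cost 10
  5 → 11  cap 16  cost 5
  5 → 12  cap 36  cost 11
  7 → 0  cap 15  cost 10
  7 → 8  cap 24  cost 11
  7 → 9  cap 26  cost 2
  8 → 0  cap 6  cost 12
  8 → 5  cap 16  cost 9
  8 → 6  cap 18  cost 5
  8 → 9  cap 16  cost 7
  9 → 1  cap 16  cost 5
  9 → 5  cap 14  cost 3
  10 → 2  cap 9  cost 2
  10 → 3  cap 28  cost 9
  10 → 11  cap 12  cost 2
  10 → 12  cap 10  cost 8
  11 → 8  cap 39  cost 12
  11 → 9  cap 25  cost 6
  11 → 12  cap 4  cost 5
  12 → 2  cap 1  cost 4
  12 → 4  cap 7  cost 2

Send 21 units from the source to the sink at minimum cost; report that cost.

Minimum cost for 21 units: 400

shortest-cost path #1: 10→3→1→6 push 2 @ unit cost 17 (adds 34)
shortest-cost path #2: 10→11→9→1→6 push 12 @ unit cost 18 (adds 216)
shortest-cost path #3: 10→2→11→9→1→6 push 4 @ unit cost 21 (adds 84)
shortest-cost path #4: 10→2→11→8→6 push 3 @ unit cost 22 (adds 66)
total cost = 400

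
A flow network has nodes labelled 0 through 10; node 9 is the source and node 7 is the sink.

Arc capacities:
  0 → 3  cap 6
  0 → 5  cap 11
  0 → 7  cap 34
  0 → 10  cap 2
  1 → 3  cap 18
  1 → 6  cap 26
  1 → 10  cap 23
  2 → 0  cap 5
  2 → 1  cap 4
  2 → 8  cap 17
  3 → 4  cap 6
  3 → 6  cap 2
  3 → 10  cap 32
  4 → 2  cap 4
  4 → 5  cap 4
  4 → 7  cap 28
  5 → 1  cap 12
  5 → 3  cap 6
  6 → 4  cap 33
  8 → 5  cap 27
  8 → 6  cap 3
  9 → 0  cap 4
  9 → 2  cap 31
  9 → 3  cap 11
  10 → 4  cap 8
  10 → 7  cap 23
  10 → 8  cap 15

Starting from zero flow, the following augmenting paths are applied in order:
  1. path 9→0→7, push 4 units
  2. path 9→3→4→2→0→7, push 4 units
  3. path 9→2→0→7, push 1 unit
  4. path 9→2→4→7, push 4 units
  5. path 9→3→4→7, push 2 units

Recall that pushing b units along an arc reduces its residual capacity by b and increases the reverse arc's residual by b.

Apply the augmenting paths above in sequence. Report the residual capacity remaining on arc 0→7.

after path 1 (9→0→7, push 4): res(0,7)=30
after path 2 (9→3→4→2→0→7, push 4): res(0,7)=26
after path 3 (9→2→0→7, push 1): res(0,7)=25
after path 4 (9→2→4→7, push 4): res(0,7)=25
after path 5 (9→3→4→7, push 2): res(0,7)=25

Residual capacity of (0,7): 25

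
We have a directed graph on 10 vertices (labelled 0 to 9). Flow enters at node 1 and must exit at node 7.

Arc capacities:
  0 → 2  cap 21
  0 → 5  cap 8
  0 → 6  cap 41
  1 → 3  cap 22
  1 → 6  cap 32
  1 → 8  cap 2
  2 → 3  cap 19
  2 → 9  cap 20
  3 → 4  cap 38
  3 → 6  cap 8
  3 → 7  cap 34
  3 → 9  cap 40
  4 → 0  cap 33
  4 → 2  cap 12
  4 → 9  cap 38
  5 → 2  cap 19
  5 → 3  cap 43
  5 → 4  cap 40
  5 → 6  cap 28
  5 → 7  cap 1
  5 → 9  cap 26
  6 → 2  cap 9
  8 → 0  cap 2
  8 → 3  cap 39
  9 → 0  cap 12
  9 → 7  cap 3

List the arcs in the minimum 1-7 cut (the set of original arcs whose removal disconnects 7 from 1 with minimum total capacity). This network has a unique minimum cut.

Min-cut arcs: {(1,3), (1,8), (6,2)} (total capacity 33)

augment #1: 1→3→7 push 22
augment #2: 1→8→3→7 push 2
augment #3: 1→6→2→3→7 push 9
max flow = 33; residual-reachable set from 1 gives S-side
cut edges (S→T): {(1,3), (1,8), (6,2)} total cap 33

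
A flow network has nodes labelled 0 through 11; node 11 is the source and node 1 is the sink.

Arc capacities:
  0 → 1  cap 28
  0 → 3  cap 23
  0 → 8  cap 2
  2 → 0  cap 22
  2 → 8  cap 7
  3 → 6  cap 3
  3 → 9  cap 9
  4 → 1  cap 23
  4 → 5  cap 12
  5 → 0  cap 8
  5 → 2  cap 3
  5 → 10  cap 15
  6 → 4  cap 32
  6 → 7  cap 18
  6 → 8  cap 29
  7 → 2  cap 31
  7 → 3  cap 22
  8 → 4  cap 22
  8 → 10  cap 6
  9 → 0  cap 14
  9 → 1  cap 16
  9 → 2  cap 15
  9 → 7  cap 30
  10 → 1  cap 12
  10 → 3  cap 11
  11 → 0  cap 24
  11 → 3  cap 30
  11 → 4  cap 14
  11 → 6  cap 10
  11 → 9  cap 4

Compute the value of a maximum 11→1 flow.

augment #1: 11→0→1 bottleneck 24, total now 24
augment #2: 11→4→1 bottleneck 14, total now 38
augment #3: 11→9→1 bottleneck 4, total now 42
augment #4: 11→3→9→1 bottleneck 9, total now 51
augment #5: 11→6→4→1 bottleneck 9, total now 60
augment #6: 11→6→8→10→1 bottleneck 1, total now 61
augment #7: 11→3→6→8→10→1 bottleneck 3, total now 64

Maximum flow value: 64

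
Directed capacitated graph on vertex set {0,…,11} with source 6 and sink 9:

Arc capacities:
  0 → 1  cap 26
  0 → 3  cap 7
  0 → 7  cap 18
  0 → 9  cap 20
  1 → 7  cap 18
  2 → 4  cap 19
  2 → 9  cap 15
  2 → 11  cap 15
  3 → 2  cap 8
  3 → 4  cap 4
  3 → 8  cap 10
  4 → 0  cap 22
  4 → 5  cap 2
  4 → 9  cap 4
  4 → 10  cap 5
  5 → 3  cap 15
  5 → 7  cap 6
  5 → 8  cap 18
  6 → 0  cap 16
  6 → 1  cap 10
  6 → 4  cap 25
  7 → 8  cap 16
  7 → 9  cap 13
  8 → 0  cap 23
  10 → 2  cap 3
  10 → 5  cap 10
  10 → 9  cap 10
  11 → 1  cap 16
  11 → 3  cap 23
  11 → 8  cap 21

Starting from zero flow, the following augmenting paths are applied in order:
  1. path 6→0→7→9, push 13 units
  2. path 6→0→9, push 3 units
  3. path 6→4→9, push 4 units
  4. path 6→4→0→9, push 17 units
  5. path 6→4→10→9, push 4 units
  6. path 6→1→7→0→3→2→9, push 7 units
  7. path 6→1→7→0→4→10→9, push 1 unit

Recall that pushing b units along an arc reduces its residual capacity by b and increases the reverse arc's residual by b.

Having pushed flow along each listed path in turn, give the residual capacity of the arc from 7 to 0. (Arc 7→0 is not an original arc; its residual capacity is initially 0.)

Residual capacity of (7,0): 5

after path 1 (6→0→7→9, push 13): res(7,0)=13
after path 2 (6→0→9, push 3): res(7,0)=13
after path 3 (6→4→9, push 4): res(7,0)=13
after path 4 (6→4→0→9, push 17): res(7,0)=13
after path 5 (6→4→10→9, push 4): res(7,0)=13
after path 6 (6→1→7→0→3→2→9, push 7): res(7,0)=6
after path 7 (6→1→7→0→4→10→9, push 1): res(7,0)=5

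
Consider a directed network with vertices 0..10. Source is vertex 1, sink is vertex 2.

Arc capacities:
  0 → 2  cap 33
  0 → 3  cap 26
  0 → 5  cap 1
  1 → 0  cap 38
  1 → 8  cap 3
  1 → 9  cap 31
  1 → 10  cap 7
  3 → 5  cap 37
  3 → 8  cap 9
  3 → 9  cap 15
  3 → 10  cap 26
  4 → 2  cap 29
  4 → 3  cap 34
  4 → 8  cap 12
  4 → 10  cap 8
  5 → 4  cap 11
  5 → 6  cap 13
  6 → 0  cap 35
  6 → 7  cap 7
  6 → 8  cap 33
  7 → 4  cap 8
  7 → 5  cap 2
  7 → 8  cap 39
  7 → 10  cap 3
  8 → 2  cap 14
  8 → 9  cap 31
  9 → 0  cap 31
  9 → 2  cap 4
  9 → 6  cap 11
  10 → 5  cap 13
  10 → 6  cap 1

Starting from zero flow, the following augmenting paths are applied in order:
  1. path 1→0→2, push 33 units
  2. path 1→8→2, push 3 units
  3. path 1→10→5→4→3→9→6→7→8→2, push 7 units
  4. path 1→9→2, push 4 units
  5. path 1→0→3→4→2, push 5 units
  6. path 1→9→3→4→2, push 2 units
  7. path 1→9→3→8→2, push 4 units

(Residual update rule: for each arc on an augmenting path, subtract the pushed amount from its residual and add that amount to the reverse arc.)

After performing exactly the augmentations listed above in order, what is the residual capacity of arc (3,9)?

after path 1 (1→0→2, push 33): res(3,9)=15
after path 2 (1→8→2, push 3): res(3,9)=15
after path 3 (1→10→5→4→3→9→6→7→8→2, push 7): res(3,9)=8
after path 4 (1→9→2, push 4): res(3,9)=8
after path 5 (1→0→3→4→2, push 5): res(3,9)=8
after path 6 (1→9→3→4→2, push 2): res(3,9)=10
after path 7 (1→9→3→8→2, push 4): res(3,9)=14

Residual capacity of (3,9): 14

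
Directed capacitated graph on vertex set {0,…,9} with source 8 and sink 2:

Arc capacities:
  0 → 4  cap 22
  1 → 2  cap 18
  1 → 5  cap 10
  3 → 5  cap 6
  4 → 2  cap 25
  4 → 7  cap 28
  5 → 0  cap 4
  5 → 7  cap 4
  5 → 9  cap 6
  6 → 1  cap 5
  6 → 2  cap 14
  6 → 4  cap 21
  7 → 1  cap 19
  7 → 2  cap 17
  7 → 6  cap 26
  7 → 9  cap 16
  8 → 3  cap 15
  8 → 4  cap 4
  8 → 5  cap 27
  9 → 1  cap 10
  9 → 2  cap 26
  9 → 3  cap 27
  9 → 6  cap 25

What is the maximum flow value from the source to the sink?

Maximum flow value: 18

augment #1: 8→4→2 bottleneck 4, total now 4
augment #2: 8→5→7→2 bottleneck 4, total now 8
augment #3: 8→5→9→2 bottleneck 6, total now 14
augment #4: 8→5→0→4→2 bottleneck 4, total now 18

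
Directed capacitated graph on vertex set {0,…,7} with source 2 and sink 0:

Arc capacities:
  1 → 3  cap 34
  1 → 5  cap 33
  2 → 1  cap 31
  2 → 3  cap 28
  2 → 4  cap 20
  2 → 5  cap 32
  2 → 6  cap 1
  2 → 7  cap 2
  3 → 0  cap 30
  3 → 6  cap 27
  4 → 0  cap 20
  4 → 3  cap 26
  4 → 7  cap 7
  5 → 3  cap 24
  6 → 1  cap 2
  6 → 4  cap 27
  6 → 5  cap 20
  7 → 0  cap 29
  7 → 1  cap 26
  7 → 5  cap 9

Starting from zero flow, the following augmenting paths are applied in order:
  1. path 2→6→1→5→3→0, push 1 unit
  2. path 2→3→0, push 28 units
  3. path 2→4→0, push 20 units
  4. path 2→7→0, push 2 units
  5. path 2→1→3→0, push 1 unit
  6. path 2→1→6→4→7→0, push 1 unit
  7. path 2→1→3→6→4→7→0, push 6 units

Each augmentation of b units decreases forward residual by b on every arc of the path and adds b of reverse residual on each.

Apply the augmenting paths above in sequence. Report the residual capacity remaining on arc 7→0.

after path 1 (2→6→1→5→3→0, push 1): res(7,0)=29
after path 2 (2→3→0, push 28): res(7,0)=29
after path 3 (2→4→0, push 20): res(7,0)=29
after path 4 (2→7→0, push 2): res(7,0)=27
after path 5 (2→1→3→0, push 1): res(7,0)=27
after path 6 (2→1→6→4→7→0, push 1): res(7,0)=26
after path 7 (2→1→3→6→4→7→0, push 6): res(7,0)=20

Residual capacity of (7,0): 20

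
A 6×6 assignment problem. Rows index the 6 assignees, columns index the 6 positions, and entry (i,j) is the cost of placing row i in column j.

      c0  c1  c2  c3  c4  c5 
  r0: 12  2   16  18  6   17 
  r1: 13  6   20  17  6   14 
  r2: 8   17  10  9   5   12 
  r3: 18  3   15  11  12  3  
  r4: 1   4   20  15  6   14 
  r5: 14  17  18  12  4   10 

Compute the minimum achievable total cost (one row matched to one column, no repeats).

Minimum assignment cost: 34

optimal assignment: row0→col1 (cost 2), row1→col4 (cost 6), row2→col2 (cost 10), row3→col5 (cost 3), row4→col0 (cost 1), row5→col3 (cost 12)
total = 2 + 6 + 10 + 3 + 1 + 12 = 34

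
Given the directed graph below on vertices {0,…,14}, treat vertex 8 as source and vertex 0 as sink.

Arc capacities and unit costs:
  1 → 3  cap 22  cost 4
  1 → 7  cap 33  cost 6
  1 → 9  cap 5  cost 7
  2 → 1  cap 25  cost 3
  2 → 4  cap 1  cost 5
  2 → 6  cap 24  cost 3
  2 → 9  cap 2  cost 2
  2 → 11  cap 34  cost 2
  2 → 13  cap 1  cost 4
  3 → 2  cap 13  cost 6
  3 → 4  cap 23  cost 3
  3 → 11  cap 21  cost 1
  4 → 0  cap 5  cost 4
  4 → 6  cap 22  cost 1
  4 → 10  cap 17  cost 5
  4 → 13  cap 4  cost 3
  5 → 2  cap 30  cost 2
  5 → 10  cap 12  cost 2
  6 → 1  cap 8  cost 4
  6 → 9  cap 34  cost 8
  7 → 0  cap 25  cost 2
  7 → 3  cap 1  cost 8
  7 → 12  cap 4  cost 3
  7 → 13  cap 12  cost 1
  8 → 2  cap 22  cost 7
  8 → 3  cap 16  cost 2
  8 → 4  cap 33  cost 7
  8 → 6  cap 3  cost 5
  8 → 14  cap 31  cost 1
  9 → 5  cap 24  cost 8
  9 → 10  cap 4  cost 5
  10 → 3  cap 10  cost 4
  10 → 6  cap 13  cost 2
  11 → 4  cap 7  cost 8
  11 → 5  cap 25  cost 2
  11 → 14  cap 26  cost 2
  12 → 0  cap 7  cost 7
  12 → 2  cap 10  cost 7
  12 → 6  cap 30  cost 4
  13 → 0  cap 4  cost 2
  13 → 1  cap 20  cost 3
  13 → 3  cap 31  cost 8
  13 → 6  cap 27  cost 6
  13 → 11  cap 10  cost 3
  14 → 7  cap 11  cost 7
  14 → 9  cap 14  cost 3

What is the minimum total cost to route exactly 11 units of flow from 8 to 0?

shortest-cost path #1: 8→3→4→0 push 5 @ unit cost 9 (adds 45)
shortest-cost path #2: 8→14→7→0 push 6 @ unit cost 10 (adds 60)
total cost = 105

Minimum cost for 11 units: 105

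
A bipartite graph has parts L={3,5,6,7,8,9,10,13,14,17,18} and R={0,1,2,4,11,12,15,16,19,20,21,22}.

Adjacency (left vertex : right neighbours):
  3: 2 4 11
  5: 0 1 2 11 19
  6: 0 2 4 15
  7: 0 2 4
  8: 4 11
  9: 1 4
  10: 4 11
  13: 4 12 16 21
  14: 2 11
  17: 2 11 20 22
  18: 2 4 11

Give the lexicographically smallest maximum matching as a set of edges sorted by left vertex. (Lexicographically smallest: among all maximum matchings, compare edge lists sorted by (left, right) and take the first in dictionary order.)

Lex-smallest maximum matching: {(3,2), (5,19), (6,15), (7,0), (8,4), (9,1), (10,11), (13,12), (17,20)}

|M| = 9 (so the lex-smallest maximum matching has 9 edges)
process left vertices in ascending order; for each, take the smallest-labelled available neighbour that still permits 9 edges overall, or leave it unmatched if none does
lex-smallest matching: {3-2, 5-19, 6-15, 7-0, 8-4, 9-1, 10-11, 13-12, 17-20}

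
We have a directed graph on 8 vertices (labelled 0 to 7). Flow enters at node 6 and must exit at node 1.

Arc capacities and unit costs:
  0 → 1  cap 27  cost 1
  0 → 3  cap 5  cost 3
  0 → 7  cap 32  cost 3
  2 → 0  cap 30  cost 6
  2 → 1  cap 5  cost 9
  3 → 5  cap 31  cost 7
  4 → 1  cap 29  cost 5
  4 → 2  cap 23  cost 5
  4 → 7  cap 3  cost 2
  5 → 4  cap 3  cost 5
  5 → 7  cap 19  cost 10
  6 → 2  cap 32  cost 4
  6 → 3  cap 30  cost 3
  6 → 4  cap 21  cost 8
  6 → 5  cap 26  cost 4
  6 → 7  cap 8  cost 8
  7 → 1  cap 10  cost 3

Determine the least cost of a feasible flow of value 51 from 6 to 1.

shortest-cost path #1: 6→7→1 push 8 @ unit cost 11 (adds 88)
shortest-cost path #2: 6→2→0→1 push 27 @ unit cost 11 (adds 297)
shortest-cost path #3: 6→2→1 push 5 @ unit cost 13 (adds 65)
shortest-cost path #4: 6→4→1 push 11 @ unit cost 13 (adds 143)
total cost = 593

Minimum cost for 51 units: 593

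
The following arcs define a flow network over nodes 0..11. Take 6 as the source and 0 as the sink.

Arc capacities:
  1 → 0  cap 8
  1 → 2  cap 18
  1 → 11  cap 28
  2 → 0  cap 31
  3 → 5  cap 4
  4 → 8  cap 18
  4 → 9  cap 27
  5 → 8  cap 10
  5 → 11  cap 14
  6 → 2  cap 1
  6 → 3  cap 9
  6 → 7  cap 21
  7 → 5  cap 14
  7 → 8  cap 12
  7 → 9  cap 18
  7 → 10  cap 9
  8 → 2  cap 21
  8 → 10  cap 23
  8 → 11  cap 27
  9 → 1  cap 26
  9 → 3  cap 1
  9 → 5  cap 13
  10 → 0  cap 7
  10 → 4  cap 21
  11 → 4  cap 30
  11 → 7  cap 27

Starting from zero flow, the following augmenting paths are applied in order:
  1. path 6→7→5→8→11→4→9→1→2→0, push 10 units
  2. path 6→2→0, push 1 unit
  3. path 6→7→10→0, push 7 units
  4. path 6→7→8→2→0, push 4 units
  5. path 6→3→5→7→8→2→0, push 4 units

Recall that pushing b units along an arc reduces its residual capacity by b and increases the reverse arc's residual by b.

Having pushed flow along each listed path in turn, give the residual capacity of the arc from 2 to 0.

after path 1 (6→7→5→8→11→4→9→1→2→0, push 10): res(2,0)=21
after path 2 (6→2→0, push 1): res(2,0)=20
after path 3 (6→7→10→0, push 7): res(2,0)=20
after path 4 (6→7→8→2→0, push 4): res(2,0)=16
after path 5 (6→3→5→7→8→2→0, push 4): res(2,0)=12

Residual capacity of (2,0): 12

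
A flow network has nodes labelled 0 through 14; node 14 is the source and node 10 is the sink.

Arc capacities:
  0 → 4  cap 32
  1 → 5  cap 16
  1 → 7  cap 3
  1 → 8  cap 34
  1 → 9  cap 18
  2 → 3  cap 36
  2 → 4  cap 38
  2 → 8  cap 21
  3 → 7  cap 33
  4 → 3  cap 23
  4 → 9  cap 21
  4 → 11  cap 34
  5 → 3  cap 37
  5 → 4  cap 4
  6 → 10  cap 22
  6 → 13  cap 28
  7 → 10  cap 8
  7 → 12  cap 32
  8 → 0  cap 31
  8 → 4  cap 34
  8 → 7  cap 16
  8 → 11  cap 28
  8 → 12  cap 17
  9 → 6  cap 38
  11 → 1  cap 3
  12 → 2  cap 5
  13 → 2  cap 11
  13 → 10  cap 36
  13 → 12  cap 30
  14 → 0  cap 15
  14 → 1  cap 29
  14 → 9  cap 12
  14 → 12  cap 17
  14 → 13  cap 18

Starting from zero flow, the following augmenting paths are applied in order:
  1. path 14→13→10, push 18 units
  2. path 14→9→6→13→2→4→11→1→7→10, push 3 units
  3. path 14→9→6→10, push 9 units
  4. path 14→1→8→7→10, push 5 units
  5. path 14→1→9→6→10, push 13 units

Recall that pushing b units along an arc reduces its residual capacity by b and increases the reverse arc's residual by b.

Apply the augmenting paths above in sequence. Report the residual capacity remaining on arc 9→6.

Residual capacity of (9,6): 13

after path 1 (14→13→10, push 18): res(9,6)=38
after path 2 (14→9→6→13→2→4→11→1→7→10, push 3): res(9,6)=35
after path 3 (14→9→6→10, push 9): res(9,6)=26
after path 4 (14→1→8→7→10, push 5): res(9,6)=26
after path 5 (14→1→9→6→10, push 13): res(9,6)=13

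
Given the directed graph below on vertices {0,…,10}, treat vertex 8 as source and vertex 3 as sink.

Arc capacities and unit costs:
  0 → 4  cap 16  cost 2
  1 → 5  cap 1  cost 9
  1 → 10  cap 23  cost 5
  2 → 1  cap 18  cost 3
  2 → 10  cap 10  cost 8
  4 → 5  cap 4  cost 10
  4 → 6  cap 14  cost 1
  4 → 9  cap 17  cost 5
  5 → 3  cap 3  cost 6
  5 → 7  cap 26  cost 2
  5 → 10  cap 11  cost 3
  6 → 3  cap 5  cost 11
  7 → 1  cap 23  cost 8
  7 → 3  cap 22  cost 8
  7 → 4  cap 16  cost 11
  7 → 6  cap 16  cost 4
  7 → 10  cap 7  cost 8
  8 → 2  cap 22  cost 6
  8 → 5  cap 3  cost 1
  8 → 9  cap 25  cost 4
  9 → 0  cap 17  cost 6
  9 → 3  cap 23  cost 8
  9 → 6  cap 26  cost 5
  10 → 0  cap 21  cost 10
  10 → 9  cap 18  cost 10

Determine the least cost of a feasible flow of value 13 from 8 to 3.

Minimum cost for 13 units: 141

shortest-cost path #1: 8→5→3 push 3 @ unit cost 7 (adds 21)
shortest-cost path #2: 8→9→3 push 10 @ unit cost 12 (adds 120)
total cost = 141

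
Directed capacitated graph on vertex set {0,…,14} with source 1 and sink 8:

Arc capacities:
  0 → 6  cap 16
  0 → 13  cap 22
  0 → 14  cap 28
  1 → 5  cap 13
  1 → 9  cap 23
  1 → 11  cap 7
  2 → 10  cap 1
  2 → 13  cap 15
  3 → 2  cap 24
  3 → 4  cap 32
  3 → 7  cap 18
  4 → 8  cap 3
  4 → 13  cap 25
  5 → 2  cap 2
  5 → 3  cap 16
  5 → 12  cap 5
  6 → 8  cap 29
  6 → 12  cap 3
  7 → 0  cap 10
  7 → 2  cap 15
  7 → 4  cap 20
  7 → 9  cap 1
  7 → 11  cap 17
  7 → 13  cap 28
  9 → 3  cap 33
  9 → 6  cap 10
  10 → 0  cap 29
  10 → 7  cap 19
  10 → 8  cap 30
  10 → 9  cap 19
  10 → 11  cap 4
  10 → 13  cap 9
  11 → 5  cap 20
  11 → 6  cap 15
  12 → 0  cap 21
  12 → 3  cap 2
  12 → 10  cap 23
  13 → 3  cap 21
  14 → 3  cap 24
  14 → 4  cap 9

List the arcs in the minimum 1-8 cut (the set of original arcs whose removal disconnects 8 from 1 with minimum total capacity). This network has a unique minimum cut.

Min-cut arcs: {(2,10), (4,8), (5,12), (6,8), (6,12)} (total capacity 41)

augment #1: 1→9→6→8 push 10
augment #2: 1→11→6→8 push 7
augment #3: 1→5→2→10→8 push 1
augment #4: 1→5→3→4→8 push 3
augment #5: 1→5→12→10→8 push 5
augment #6: 1→5→3→7→0→6→8 push 4
augment #7: 1→9→3→7→0→6→8 push 6
augment #8: 1→9→3→7→11→6→8 push 2
augment #9: 1→9→3→7→11→6→12→10→8 push 3
max flow = 41; residual-reachable set from 1 gives S-side
cut edges (S→T): {(2,10), (4,8), (5,12), (6,8), (6,12)} total cap 41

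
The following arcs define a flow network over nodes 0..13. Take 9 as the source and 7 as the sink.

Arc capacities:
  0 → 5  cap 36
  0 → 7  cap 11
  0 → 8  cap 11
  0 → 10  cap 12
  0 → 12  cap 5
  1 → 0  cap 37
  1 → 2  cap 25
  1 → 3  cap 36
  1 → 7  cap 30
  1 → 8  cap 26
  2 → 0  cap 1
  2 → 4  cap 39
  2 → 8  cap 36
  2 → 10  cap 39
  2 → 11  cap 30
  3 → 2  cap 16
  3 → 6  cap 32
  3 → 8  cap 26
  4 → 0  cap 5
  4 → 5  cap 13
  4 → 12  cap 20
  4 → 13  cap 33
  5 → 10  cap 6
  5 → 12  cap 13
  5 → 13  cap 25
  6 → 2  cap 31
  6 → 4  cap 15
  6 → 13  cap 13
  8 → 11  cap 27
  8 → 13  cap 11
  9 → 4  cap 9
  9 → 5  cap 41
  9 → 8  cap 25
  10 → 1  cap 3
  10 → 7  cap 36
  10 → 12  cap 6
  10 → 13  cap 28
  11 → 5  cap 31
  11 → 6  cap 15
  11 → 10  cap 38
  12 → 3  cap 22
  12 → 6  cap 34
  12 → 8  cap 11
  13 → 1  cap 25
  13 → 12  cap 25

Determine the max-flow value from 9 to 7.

Maximum flow value: 70

augment #1: 9→4→0→7 bottleneck 5, total now 5
augment #2: 9→5→10→7 bottleneck 6, total now 11
augment #3: 9→4→13→1→7 bottleneck 4, total now 15
augment #4: 9→5→13→1→7 bottleneck 21, total now 36
augment #5: 9→8→11→10→7 bottleneck 25, total now 61
augment #6: 9→5→12→3→2→0→7 bottleneck 1, total now 62
augment #7: 9→5→12→3→2→10→7 bottleneck 5, total now 67
augment #8: 9→5→12→3→2→10→1→7 bottleneck 3, total now 70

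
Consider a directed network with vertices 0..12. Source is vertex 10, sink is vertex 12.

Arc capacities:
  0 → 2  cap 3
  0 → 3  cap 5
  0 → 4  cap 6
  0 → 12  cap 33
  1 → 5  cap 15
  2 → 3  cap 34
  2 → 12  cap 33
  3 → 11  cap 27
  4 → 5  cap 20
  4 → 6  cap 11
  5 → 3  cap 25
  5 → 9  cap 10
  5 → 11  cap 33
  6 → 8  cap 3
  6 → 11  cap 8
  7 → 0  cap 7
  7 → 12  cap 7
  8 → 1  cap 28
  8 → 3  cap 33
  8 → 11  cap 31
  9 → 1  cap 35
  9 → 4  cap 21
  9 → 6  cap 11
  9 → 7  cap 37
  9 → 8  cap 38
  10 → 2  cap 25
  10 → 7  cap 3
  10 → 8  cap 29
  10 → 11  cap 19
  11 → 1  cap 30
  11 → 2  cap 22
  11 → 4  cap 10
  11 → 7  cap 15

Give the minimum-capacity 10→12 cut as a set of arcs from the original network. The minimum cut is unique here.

augment #1: 10→2→12 push 25
augment #2: 10→7→12 push 3
augment #3: 10→11→2→12 push 8
augment #4: 10→11→7→12 push 4
augment #5: 10→11→7→0→12 push 7
max flow = 47; residual-reachable set from 10 gives S-side
cut edges (S→T): {(2,12), (7,0), (7,12)} total cap 47

Min-cut arcs: {(2,12), (7,0), (7,12)} (total capacity 47)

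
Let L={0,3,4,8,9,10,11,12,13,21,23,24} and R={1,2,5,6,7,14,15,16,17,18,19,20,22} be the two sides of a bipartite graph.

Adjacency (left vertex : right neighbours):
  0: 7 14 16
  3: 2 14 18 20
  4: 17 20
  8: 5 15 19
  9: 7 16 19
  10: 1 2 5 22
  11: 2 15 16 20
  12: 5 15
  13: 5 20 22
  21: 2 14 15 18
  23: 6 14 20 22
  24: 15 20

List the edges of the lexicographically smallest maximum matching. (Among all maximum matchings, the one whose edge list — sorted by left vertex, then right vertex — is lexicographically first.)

Lex-smallest maximum matching: {(0,7), (3,2), (4,17), (8,5), (9,19), (10,1), (11,16), (12,15), (13,22), (21,14), (23,6), (24,20)}

|M| = 12 (so the lex-smallest maximum matching has 12 edges)
process left vertices in ascending order; for each, take the smallest-labelled available neighbour that still permits 12 edges overall, or leave it unmatched if none does
lex-smallest matching: {0-7, 3-2, 4-17, 8-5, 9-19, 10-1, 11-16, 12-15, 13-22, 21-14, 23-6, 24-20}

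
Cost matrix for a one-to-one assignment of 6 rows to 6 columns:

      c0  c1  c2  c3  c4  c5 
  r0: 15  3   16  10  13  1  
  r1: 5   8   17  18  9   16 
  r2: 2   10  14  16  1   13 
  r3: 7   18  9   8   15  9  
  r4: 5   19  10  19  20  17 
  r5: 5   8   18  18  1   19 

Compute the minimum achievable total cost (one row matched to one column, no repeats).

optimal assignment: row0→col5 (cost 1), row1→col1 (cost 8), row2→col0 (cost 2), row3→col3 (cost 8), row4→col2 (cost 10), row5→col4 (cost 1)
total = 1 + 8 + 2 + 8 + 10 + 1 = 30

Minimum assignment cost: 30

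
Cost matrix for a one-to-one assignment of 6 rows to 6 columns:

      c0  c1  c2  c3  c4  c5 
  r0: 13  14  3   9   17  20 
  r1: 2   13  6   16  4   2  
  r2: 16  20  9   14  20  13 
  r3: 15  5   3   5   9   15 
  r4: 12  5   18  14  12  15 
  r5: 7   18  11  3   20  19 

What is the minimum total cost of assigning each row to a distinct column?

optimal assignment: row0→col2 (cost 3), row1→col0 (cost 2), row2→col5 (cost 13), row3→col4 (cost 9), row4→col1 (cost 5), row5→col3 (cost 3)
total = 3 + 2 + 13 + 9 + 5 + 3 = 35

Minimum assignment cost: 35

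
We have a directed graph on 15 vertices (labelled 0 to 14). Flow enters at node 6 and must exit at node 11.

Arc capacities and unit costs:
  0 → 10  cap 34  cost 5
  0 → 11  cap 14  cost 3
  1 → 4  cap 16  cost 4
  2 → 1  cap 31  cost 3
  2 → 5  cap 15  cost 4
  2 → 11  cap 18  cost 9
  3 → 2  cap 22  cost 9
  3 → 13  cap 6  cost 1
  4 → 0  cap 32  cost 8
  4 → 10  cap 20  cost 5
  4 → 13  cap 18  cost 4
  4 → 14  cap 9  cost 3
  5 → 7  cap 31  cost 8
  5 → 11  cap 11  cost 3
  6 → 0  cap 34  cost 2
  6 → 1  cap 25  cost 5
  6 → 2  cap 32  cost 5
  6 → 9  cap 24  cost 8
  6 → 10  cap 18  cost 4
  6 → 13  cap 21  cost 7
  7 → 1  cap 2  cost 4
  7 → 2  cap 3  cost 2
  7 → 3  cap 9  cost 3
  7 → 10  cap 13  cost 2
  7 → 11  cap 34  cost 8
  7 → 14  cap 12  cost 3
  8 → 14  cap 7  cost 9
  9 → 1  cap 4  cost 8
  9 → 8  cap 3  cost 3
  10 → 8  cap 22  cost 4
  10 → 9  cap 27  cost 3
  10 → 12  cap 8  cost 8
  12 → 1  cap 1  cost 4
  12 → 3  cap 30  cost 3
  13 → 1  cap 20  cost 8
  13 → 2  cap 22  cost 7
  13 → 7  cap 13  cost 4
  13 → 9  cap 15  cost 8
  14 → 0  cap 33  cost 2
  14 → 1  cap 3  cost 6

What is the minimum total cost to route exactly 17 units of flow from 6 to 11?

shortest-cost path #1: 6→0→11 push 14 @ unit cost 5 (adds 70)
shortest-cost path #2: 6→2→5→11 push 3 @ unit cost 12 (adds 36)
total cost = 106

Minimum cost for 17 units: 106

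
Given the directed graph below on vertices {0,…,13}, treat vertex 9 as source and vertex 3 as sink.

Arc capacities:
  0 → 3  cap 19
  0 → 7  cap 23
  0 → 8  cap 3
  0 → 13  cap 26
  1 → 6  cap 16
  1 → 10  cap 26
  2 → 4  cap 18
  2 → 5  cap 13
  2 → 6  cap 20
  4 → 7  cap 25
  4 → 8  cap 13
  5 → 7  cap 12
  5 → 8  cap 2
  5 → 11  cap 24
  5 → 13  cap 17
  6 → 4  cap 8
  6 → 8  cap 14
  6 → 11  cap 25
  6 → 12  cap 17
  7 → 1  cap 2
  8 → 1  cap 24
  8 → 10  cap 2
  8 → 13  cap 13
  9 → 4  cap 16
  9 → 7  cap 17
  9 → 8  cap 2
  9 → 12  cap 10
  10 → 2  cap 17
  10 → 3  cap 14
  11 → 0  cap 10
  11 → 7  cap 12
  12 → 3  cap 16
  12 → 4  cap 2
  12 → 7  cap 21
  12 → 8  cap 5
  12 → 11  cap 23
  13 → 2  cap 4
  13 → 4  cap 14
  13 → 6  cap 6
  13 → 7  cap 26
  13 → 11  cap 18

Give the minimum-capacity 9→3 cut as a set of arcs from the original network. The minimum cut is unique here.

augment #1: 9→12→3 push 10
augment #2: 9→8→10→3 push 2
augment #3: 9→7→1→10→3 push 2
augment #4: 9→4→8→1→10→3 push 10
augment #5: 9→4→8→1→6→12→3 push 3
max flow = 27; residual-reachable set from 9 gives S-side
cut edges (S→T): {(4,8), (7,1), (9,8), (9,12)} total cap 27

Min-cut arcs: {(4,8), (7,1), (9,8), (9,12)} (total capacity 27)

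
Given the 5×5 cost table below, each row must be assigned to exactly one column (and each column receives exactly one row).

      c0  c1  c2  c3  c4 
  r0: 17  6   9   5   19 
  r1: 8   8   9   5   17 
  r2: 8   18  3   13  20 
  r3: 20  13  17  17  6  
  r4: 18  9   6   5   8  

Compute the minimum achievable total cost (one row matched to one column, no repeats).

Minimum assignment cost: 28

optimal assignment: row0→col1 (cost 6), row1→col0 (cost 8), row2→col2 (cost 3), row3→col4 (cost 6), row4→col3 (cost 5)
total = 6 + 8 + 3 + 6 + 5 = 28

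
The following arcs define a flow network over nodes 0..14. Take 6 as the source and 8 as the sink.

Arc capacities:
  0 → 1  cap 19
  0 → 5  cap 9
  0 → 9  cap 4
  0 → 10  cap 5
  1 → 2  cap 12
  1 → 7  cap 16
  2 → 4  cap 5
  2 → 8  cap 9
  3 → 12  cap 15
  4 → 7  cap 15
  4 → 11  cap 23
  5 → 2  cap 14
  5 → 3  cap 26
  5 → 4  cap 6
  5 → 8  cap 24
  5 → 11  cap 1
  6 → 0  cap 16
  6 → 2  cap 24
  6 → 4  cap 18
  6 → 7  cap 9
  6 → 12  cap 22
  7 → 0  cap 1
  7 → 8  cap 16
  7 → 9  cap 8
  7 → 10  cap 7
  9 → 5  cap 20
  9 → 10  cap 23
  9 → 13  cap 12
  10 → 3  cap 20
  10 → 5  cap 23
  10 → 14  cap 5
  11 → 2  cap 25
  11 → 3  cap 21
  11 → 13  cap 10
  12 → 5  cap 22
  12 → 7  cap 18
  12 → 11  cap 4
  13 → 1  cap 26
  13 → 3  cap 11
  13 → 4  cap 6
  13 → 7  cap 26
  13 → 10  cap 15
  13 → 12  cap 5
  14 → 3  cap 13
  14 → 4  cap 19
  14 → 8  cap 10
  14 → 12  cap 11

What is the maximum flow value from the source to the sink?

Maximum flow value: 54

augment #1: 6→2→8 bottleneck 9, total now 9
augment #2: 6→7→8 bottleneck 9, total now 18
augment #3: 6→0→5→8 bottleneck 9, total now 27
augment #4: 6→4→7→8 bottleneck 7, total now 34
augment #5: 6→12→5→8 bottleneck 15, total now 49
augment #6: 6→0→10→14→8 bottleneck 5, total now 54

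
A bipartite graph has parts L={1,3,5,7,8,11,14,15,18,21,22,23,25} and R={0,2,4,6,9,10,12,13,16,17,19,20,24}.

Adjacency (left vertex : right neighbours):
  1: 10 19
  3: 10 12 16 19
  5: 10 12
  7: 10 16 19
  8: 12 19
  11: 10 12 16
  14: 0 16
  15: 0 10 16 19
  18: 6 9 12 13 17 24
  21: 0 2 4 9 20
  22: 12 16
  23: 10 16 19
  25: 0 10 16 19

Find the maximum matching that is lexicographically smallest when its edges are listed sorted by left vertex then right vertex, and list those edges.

|M| = 7 (so the lex-smallest maximum matching has 7 edges)
process left vertices in ascending order; for each, take the smallest-labelled available neighbour that still permits 7 edges overall, or leave it unmatched if none does
lex-smallest matching: {1-10, 3-12, 7-16, 8-19, 14-0, 18-6, 21-2}

Lex-smallest maximum matching: {(1,10), (3,12), (7,16), (8,19), (14,0), (18,6), (21,2)}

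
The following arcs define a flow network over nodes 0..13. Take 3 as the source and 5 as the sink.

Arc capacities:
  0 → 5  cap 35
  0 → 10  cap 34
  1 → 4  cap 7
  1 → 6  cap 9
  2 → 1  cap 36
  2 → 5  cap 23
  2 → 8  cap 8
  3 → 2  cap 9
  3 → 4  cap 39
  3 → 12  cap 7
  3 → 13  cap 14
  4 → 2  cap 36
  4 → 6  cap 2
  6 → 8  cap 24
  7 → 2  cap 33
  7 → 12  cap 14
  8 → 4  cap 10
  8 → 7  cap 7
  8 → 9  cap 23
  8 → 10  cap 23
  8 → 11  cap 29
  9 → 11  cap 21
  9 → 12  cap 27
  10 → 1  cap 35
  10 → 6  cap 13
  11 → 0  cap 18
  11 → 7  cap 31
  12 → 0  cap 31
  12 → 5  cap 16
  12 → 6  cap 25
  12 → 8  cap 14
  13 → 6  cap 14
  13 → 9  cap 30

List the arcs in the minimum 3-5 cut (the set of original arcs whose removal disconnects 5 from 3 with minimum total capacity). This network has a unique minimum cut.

Min-cut arcs: {(1,6), (2,5), (2,8), (3,12), (3,13), (4,6)} (total capacity 63)

augment #1: 3→2→5 push 9
augment #2: 3→12→5 push 7
augment #3: 3→4→2→5 push 14
augment #4: 3→13→9→12→5 push 9
augment #5: 3→13→9→11→0→5 push 5
augment #6: 3→4→2→8→11→0→5 push 8
augment #7: 3→4→6→8→11→0→5 push 2
augment #8: 3→4→2→1→6→8→11→0→5 push 3
augment #9: 3→4→2→1→6→8→7→12→0→5 push 6
max flow = 63; residual-reachable set from 3 gives S-side
cut edges (S→T): {(1,6), (2,5), (2,8), (3,12), (3,13), (4,6)} total cap 63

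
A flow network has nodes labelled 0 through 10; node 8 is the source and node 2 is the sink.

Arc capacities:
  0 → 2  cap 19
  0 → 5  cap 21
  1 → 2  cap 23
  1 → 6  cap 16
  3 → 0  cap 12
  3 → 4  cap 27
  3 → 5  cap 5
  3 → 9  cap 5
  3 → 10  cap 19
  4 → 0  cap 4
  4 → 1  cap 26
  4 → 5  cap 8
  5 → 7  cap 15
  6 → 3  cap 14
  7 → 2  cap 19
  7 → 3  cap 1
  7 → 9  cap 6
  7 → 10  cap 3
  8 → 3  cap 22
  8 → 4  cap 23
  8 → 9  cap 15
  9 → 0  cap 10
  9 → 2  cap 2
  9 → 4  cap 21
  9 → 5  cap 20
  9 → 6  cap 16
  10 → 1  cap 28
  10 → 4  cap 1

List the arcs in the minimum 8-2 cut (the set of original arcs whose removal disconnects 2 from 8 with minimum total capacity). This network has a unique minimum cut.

augment #1: 8→9→2 push 2
augment #2: 8→3→0→2 push 12
augment #3: 8→4→0→2 push 4
augment #4: 8→4→1→2 push 19
augment #5: 8→9→0→2 push 3
augment #6: 8→3→4→1→2 push 4
augment #7: 8→3→5→7→2 push 5
augment #8: 8→9→5→7→2 push 10
max flow = 59; residual-reachable set from 8 gives S-side
cut edges (S→T): {(0,2), (1,2), (5,7), (9,2)} total cap 59

Min-cut arcs: {(0,2), (1,2), (5,7), (9,2)} (total capacity 59)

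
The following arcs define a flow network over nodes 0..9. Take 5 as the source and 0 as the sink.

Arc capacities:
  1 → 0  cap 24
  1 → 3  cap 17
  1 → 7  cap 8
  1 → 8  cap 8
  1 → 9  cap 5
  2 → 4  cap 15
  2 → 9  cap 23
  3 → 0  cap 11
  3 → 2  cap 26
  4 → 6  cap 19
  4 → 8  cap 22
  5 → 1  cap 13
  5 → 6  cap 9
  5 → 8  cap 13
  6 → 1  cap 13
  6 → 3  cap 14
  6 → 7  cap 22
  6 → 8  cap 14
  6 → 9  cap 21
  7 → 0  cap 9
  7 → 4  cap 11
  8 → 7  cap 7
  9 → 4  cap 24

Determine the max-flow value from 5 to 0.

augment #1: 5→1→0 bottleneck 13, total now 13
augment #2: 5→6→1→0 bottleneck 9, total now 22
augment #3: 5→8→7→0 bottleneck 7, total now 29

Maximum flow value: 29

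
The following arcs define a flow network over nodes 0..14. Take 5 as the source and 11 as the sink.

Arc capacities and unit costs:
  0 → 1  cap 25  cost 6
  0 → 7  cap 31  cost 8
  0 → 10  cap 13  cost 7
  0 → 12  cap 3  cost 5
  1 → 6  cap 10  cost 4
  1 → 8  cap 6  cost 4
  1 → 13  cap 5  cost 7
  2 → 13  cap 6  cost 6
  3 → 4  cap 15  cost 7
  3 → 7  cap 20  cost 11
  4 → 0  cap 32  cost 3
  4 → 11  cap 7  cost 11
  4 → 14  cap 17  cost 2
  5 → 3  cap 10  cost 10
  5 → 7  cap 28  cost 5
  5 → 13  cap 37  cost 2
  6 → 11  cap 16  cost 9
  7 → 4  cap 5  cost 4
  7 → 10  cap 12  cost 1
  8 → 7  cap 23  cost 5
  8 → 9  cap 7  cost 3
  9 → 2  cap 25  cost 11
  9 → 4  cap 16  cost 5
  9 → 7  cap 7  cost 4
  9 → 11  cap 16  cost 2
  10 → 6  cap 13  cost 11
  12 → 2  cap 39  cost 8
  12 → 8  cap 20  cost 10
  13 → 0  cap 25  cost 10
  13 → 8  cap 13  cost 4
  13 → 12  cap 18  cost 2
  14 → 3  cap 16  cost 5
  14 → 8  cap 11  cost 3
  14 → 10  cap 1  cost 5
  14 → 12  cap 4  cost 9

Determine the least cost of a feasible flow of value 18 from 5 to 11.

shortest-cost path #1: 5→13→8→9→11 push 7 @ unit cost 11 (adds 77)
shortest-cost path #2: 5→7→4→11 push 5 @ unit cost 20 (adds 100)
shortest-cost path #3: 5→7→10→6→11 push 6 @ unit cost 26 (adds 156)
total cost = 333

Minimum cost for 18 units: 333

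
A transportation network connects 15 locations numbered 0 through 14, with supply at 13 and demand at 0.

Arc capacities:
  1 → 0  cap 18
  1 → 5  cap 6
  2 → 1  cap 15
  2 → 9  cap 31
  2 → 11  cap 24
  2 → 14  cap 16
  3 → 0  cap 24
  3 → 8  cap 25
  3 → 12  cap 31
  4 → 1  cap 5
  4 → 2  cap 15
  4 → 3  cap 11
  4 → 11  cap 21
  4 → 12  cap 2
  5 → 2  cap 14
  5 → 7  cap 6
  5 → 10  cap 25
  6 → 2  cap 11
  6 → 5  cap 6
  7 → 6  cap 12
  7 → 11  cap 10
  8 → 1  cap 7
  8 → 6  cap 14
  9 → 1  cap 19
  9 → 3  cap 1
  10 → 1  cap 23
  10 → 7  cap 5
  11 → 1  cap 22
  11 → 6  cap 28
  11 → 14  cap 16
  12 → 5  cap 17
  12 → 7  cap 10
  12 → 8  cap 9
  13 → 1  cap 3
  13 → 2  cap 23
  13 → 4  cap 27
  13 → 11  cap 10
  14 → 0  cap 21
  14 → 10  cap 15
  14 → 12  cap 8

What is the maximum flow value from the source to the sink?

augment #1: 13→1→0 bottleneck 3, total now 3
augment #2: 13→2→1→0 bottleneck 15, total now 18
augment #3: 13→2→14→0 bottleneck 8, total now 26
augment #4: 13→4→3→0 bottleneck 11, total now 37
augment #5: 13→11→14→0 bottleneck 10, total now 47
augment #6: 13→4→2→14→0 bottleneck 3, total now 50
augment #7: 13→4→2→9→3→0 bottleneck 1, total now 51

Maximum flow value: 51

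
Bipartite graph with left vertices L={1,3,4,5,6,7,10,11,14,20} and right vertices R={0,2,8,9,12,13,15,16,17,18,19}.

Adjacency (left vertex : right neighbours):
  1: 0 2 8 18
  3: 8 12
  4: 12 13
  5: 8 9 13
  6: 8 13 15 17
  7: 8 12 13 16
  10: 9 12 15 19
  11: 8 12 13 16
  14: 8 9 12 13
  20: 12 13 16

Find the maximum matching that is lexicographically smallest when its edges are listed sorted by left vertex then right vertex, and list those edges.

|M| = 8 (so the lex-smallest maximum matching has 8 edges)
process left vertices in ascending order; for each, take the smallest-labelled available neighbour that still permits 8 edges overall, or leave it unmatched if none does
lex-smallest matching: {1-0, 3-8, 4-12, 5-9, 6-15, 7-13, 10-19, 11-16}

Lex-smallest maximum matching: {(1,0), (3,8), (4,12), (5,9), (6,15), (7,13), (10,19), (11,16)}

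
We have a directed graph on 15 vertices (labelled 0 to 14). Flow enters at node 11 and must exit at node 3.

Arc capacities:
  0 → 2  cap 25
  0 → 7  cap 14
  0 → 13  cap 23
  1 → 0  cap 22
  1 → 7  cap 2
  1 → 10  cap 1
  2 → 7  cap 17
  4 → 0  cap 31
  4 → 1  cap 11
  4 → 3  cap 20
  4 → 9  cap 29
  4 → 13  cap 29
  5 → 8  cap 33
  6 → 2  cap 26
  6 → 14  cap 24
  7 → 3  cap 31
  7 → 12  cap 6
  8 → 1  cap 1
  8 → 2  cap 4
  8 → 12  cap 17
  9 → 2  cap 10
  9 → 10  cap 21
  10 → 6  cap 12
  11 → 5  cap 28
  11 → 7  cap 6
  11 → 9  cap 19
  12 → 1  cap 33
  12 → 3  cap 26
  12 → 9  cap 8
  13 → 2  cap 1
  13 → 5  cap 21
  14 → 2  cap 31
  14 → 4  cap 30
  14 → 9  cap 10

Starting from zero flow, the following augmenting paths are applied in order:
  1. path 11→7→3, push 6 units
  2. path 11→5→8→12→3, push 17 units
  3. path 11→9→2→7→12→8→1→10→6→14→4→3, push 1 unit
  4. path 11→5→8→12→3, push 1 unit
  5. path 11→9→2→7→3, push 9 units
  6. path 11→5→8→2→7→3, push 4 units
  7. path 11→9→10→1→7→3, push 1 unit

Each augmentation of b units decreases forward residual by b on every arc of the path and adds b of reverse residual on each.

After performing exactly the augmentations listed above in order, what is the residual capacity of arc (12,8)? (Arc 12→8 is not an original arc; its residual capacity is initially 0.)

Residual capacity of (12,8): 17

after path 1 (11→7→3, push 6): res(12,8)=0
after path 2 (11→5→8→12→3, push 17): res(12,8)=17
after path 3 (11→9→2→7→12→8→1→10→6→14→4→3, push 1): res(12,8)=16
after path 4 (11→5→8→12→3, push 1): res(12,8)=17
after path 5 (11→9→2→7→3, push 9): res(12,8)=17
after path 6 (11→5→8→2→7→3, push 4): res(12,8)=17
after path 7 (11→9→10→1→7→3, push 1): res(12,8)=17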